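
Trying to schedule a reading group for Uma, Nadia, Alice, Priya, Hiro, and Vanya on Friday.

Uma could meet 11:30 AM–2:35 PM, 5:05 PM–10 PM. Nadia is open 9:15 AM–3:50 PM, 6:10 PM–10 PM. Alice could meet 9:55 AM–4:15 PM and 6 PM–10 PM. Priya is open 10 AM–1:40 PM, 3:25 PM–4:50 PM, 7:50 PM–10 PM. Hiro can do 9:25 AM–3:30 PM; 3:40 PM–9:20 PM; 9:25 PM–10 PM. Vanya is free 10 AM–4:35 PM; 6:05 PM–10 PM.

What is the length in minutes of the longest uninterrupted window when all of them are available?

Uma ∩ Nadia: 11:30-14:35, 18:10-22:00.
Uma ∩ Nadia ∩ Alice: 11:30-14:35, 18:10-22:00.
Uma ∩ Nadia ∩ Alice ∩ Priya: 11:30-13:40, 19:50-22:00.
Uma ∩ Nadia ∩ Alice ∩ Priya ∩ Hiro: 11:30-13:40, 19:50-21:20, 21:25-22:00.
Uma ∩ Nadia ∩ Alice ∩ Priya ∩ Hiro ∩ Vanya: 11:30-13:40, 19:50-21:20, 21:25-22:00.
So the common availability across everyone is 11:30-13:40, 19:50-21:20, 21:25-22:00.
The longest is 11:30-13:40 at 130 minutes.

130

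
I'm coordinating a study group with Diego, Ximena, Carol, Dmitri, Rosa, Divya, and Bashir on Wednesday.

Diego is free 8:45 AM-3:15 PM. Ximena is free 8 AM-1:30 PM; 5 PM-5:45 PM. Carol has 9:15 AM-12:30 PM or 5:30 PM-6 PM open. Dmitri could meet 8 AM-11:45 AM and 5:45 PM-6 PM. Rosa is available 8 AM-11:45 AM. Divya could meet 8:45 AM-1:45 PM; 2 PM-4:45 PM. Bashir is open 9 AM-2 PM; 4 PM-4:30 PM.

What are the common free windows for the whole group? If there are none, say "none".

Diego ∩ Ximena: 08:45-13:30.
Diego ∩ Ximena ∩ Carol: 09:15-12:30.
Diego ∩ Ximena ∩ Carol ∩ Dmitri: 09:15-11:45.
Diego ∩ Ximena ∩ Carol ∩ Dmitri ∩ Rosa: 09:15-11:45.
Diego ∩ Ximena ∩ Carol ∩ Dmitri ∩ Rosa ∩ Divya: 09:15-11:45.
Diego ∩ Ximena ∩ Carol ∩ Dmitri ∩ Rosa ∩ Divya ∩ Bashir: 09:15-11:45.

09:15-11:45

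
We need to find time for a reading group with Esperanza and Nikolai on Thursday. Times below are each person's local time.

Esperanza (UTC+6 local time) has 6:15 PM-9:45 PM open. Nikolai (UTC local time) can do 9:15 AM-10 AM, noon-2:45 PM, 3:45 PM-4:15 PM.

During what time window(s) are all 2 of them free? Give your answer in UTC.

Esperanza in UTC: 12:15-15:45 (subtract 6h to convert from UTC+6).
Nikolai in UTC: 09:15-10:00, 12:00-14:45, 15:45-16:15.
Esperanza ∩ Nikolai: 12:15-14:45.
So the common availability across everyone is 12:15-14:45.

12:15-14:45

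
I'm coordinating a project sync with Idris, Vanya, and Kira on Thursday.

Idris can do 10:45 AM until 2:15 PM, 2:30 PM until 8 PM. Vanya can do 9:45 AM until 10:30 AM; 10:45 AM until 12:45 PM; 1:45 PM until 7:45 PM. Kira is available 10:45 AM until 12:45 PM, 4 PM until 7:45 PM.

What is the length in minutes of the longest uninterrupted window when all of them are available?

Idris ∩ Vanya: 10:45-12:45, 13:45-14:15, 14:30-19:45.
Idris ∩ Vanya ∩ Kira: 10:45-12:45, 16:00-19:45.
The longest is 16:00-19:45 at 225 minutes.

225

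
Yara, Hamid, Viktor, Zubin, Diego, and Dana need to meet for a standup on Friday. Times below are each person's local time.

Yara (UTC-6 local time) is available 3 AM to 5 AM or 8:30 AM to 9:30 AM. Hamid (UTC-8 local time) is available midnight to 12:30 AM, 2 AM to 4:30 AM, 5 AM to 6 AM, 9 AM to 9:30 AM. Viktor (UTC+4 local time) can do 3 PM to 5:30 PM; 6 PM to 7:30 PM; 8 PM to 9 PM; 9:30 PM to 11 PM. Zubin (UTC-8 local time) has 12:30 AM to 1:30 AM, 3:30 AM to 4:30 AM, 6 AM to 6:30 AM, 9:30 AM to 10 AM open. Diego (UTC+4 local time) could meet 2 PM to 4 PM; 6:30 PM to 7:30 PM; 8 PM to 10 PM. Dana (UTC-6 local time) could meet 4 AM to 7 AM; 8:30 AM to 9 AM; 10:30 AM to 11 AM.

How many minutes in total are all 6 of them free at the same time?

0

Yara in UTC: 09:00-11:00, 14:30-15:30 (add 6h to convert from UTC-6).
Hamid in UTC: 08:00-08:30, 10:00-12:30, 13:00-14:00, 17:00-17:30 (add 8h to convert from UTC-8).
Viktor in UTC: 11:00-13:30, 14:00-15:30, 16:00-17:00, 17:30-19:00 (subtract 4h to convert from UTC+4).
Zubin in UTC: 08:30-09:30, 11:30-12:30, 14:00-14:30, 17:30-18:00 (add 8h to convert from UTC-8).
Diego in UTC: 10:00-12:00, 14:30-15:30, 16:00-18:00 (subtract 4h to convert from UTC+4).
Dana in UTC: 10:00-13:00, 14:30-15:00, 16:30-17:00 (add 6h to convert from UTC-6).
Yara ∩ Hamid: 10:00-11:00.
Yara ∩ Hamid ∩ Viktor: ∅.
Yara ∩ Hamid ∩ Viktor ∩ Zubin: ∅.
Yara ∩ Hamid ∩ Viktor ∩ Zubin ∩ Diego: ∅.
Yara ∩ Hamid ∩ Viktor ∩ Zubin ∩ Diego ∩ Dana: ∅.
There is no time when everyone is free.
There is no common window, so the total is 0 minutes.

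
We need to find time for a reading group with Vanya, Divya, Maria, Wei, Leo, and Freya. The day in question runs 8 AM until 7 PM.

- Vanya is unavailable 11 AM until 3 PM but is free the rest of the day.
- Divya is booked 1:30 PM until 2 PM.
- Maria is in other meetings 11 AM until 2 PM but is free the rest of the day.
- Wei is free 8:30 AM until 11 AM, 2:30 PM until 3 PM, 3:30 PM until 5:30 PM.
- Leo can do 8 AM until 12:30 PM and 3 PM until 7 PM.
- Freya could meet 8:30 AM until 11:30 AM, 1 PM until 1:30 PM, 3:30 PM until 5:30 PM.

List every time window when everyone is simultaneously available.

Vanya free: 08:00-11:00, 15:00-19:00 (invert busy blocks within the working day).
Divya free: 08:00-13:30, 14:00-19:00 (invert busy blocks within the working day).
Maria free: 08:00-11:00, 14:00-19:00 (invert busy blocks within the working day).
Wei free: 08:30-11:00, 14:30-15:00, 15:30-17:30.
Leo free: 08:00-12:30, 15:00-19:00.
Freya free: 08:30-11:30, 13:00-13:30, 15:30-17:30.
Vanya ∩ Divya: 08:00-11:00, 15:00-19:00.
Vanya ∩ Divya ∩ Maria: 08:00-11:00, 15:00-19:00.
Vanya ∩ Divya ∩ Maria ∩ Wei: 08:30-11:00, 15:30-17:30.
Vanya ∩ Divya ∩ Maria ∩ Wei ∩ Leo: 08:30-11:00, 15:30-17:30.
Vanya ∩ Divya ∩ Maria ∩ Wei ∩ Leo ∩ Freya: 08:30-11:00, 15:30-17:30.
So the common availability across everyone is 08:30-11:00, 15:30-17:30.

08:30-11:00, 15:30-17:30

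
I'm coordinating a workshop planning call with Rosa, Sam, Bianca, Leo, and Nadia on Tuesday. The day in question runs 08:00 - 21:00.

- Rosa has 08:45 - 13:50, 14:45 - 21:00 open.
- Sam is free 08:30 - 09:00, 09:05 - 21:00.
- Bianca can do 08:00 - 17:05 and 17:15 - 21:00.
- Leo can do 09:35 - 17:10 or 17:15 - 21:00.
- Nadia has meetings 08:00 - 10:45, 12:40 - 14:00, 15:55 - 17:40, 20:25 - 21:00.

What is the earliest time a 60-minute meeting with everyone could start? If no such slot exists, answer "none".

10:45

Rosa free: 08:45-13:50, 14:45-21:00.
Sam free: 08:30-09:00, 09:05-21:00.
Bianca free: 08:00-17:05, 17:15-21:00.
Leo free: 09:35-17:10, 17:15-21:00.
Nadia free: 10:45-12:40, 14:00-15:55, 17:40-20:25 (invert busy blocks within the working day).
Rosa ∩ Sam: 08:45-09:00, 09:05-13:50, 14:45-21:00.
Rosa ∩ Sam ∩ Bianca: 08:45-09:00, 09:05-13:50, 14:45-17:05, 17:15-21:00.
Rosa ∩ Sam ∩ Bianca ∩ Leo: 09:35-13:50, 14:45-17:05, 17:15-21:00.
Rosa ∩ Sam ∩ Bianca ∩ Leo ∩ Nadia: 10:45-12:40, 14:45-15:55, 17:40-20:25.
Those are the intersection windows.
The first common window of at least 60 minutes is 10:45-12:40, so the earliest start is 10:45.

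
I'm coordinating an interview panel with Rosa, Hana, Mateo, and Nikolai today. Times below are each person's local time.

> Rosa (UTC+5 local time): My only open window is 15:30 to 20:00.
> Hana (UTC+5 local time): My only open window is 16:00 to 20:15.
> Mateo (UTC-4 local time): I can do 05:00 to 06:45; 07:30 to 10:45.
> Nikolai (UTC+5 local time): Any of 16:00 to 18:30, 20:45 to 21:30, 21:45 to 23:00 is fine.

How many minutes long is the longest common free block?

Rosa in UTC: 10:30-15:00 (subtract 5h to convert from UTC+5).
Hana in UTC: 11:00-15:15 (subtract 5h to convert from UTC+5).
Mateo in UTC: 09:00-10:45, 11:30-14:45 (add 4h to convert from UTC-4).
Nikolai in UTC: 11:00-13:30, 15:45-16:30, 16:45-18:00 (subtract 5h to convert from UTC+5).
Rosa ∩ Hana: 11:00-15:00.
Rosa ∩ Hana ∩ Mateo: 11:30-14:45.
Rosa ∩ Hana ∩ Mateo ∩ Nikolai: 11:30-13:30.
So the common availability across everyone is 11:30-13:30.
The longest is 11:30-13:30 at 120 minutes.

120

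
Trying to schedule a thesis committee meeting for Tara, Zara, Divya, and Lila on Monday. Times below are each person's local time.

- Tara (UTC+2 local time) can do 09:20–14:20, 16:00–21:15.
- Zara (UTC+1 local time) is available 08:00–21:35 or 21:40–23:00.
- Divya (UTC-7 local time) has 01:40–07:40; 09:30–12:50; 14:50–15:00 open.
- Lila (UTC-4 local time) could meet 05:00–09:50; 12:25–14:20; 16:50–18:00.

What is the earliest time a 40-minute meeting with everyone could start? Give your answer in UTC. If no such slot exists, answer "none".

Tara in UTC: 07:20-12:20, 14:00-19:15 (subtract 2h to convert from UTC+2).
Zara in UTC: 07:00-20:35, 20:40-22:00 (subtract 1h to convert from UTC+1).
Divya in UTC: 08:40-14:40, 16:30-19:50, 21:50-22:00 (add 7h to convert from UTC-7).
Lila in UTC: 09:00-13:50, 16:25-18:20, 20:50-22:00 (add 4h to convert from UTC-4).
Tara ∩ Zara: 07:20-12:20, 14:00-19:15.
Tara ∩ Zara ∩ Divya: 08:40-12:20, 14:00-14:40, 16:30-19:15.
Tara ∩ Zara ∩ Divya ∩ Lila: 09:00-12:20, 16:30-18:20.
The first common window of at least 40 minutes is 09:00-12:20, so the earliest start is 09:00.

09:00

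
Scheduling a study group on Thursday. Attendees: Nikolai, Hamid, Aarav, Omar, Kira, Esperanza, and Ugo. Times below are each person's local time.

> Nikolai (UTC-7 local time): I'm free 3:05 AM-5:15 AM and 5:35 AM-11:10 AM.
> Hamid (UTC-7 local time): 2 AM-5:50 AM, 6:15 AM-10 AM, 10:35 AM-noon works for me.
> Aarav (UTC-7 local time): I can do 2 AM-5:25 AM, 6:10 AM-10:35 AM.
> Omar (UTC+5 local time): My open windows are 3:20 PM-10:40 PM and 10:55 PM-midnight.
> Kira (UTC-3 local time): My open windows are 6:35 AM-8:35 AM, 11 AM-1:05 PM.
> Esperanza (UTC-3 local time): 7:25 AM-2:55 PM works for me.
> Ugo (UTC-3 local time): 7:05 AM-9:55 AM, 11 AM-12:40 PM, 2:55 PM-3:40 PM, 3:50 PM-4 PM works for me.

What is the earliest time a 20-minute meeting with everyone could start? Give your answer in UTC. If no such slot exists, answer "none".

Nikolai in UTC: 10:05-12:15, 12:35-18:10 (add 7h to convert from UTC-7).
Hamid in UTC: 09:00-12:50, 13:15-17:00, 17:35-19:00 (add 7h to convert from UTC-7).
Aarav in UTC: 09:00-12:25, 13:10-17:35 (add 7h to convert from UTC-7).
Omar in UTC: 10:20-17:40, 17:55-19:00 (subtract 5h to convert from UTC+5).
Kira in UTC: 09:35-11:35, 14:00-16:05 (add 3h to convert from UTC-3).
Esperanza in UTC: 10:25-17:55 (add 3h to convert from UTC-3).
Ugo in UTC: 10:05-12:55, 14:00-15:40, 17:55-18:40, 18:50-19:00 (add 3h to convert from UTC-3).
Nikolai ∩ Hamid: 10:05-12:15, 12:35-12:50, 13:15-17:00, 17:35-18:10.
Nikolai ∩ Hamid ∩ Aarav: 10:05-12:15, 13:15-17:00.
Nikolai ∩ Hamid ∩ Aarav ∩ Omar: 10:20-12:15, 13:15-17:00.
Nikolai ∩ Hamid ∩ Aarav ∩ Omar ∩ Kira: 10:20-11:35, 14:00-16:05.
Nikolai ∩ Hamid ∩ Aarav ∩ Omar ∩ Kira ∩ Esperanza: 10:25-11:35, 14:00-16:05.
Nikolai ∩ Hamid ∩ Aarav ∩ Omar ∩ Kira ∩ Esperanza ∩ Ugo: 10:25-11:35, 14:00-15:40.
Those are the intersection windows.
The first common window of at least 20 minutes is 10:25-11:35, so the earliest start is 10:25.

10:25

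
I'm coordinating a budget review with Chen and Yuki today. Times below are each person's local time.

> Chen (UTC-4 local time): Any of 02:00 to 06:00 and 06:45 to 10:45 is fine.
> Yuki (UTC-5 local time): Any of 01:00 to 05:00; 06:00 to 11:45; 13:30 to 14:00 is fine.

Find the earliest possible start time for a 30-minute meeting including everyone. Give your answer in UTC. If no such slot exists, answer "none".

06:00

Chen in UTC: 06:00-10:00, 10:45-14:45 (add 4h to convert from UTC-4).
Yuki in UTC: 06:00-10:00, 11:00-16:45, 18:30-19:00 (add 5h to convert from UTC-5).
Chen ∩ Yuki: 06:00-10:00, 11:00-14:45.
The first common window of at least 30 minutes is 06:00-10:00, so the earliest start is 06:00.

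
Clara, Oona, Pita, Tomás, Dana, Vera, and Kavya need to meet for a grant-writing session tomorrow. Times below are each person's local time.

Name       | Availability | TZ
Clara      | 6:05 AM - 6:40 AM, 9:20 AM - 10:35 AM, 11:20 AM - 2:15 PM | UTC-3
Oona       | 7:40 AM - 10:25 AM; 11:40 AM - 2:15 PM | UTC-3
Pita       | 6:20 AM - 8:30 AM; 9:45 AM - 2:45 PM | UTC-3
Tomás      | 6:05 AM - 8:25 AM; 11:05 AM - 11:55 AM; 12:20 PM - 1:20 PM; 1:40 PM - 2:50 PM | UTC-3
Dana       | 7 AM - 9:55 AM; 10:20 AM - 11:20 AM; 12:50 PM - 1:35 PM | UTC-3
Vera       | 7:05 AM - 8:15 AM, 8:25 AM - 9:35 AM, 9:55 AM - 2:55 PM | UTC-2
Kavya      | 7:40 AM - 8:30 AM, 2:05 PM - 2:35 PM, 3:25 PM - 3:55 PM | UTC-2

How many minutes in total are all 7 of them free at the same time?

15

Clara in UTC: 09:05-09:40, 12:20-13:35, 14:20-17:15 (add 3h to convert from UTC-3).
Oona in UTC: 10:40-13:25, 14:40-17:15 (add 3h to convert from UTC-3).
Pita in UTC: 09:20-11:30, 12:45-17:45 (add 3h to convert from UTC-3).
Tomás in UTC: 09:05-11:25, 14:05-14:55, 15:20-16:20, 16:40-17:50 (add 3h to convert from UTC-3).
Dana in UTC: 10:00-12:55, 13:20-14:20, 15:50-16:35 (add 3h to convert from UTC-3).
Vera in UTC: 09:05-10:15, 10:25-11:35, 11:55-16:55 (add 2h to convert from UTC-2).
Kavya in UTC: 09:40-10:30, 16:05-16:35, 17:25-17:55 (add 2h to convert from UTC-2).
Clara ∩ Oona: 12:20-13:25, 14:40-17:15.
Clara ∩ Oona ∩ Pita: 12:45-13:25, 14:40-17:15.
Clara ∩ Oona ∩ Pita ∩ Tomás: 14:40-14:55, 15:20-16:20, 16:40-17:15.
Clara ∩ Oona ∩ Pita ∩ Tomás ∩ Dana: 15:50-16:20.
Clara ∩ Oona ∩ Pita ∩ Tomás ∩ Dana ∩ Vera: 15:50-16:20.
Clara ∩ Oona ∩ Pita ∩ Tomás ∩ Dana ∩ Vera ∩ Kavya: 16:05-16:20.
That's a single block of 15 minutes.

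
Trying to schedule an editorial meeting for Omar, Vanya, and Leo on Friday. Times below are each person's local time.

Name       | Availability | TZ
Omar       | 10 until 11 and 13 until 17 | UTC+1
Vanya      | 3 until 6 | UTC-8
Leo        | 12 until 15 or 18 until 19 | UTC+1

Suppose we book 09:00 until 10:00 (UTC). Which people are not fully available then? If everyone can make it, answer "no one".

Leo, Vanya

Omar in UTC: 09:00-10:00, 12:00-16:00 (subtract 1h to convert from UTC+1).
Vanya in UTC: 11:00-14:00 (add 8h to convert from UTC-8).
Leo in UTC: 11:00-14:00, 17:00-18:00 (subtract 1h to convert from UTC+1).
Omar: free for 09:00-10:00. Vanya: not fully free for 09:00-10:00. Leo: not fully free for 09:00-10:00.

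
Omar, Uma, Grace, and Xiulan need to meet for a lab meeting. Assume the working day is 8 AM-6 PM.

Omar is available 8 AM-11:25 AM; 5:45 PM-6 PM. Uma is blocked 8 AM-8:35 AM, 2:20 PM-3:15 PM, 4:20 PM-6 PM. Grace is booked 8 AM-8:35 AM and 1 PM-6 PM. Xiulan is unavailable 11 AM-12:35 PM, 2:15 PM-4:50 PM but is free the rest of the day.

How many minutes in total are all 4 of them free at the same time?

145

Omar free: 08:00-11:25, 17:45-18:00.
Uma free: 08:35-14:20, 15:15-16:20 (invert busy blocks within the working day).
Grace free: 08:35-13:00 (invert busy blocks within the working day).
Xiulan free: 08:00-11:00, 12:35-14:15, 16:50-18:00 (invert busy blocks within the working day).
Omar ∩ Uma: 08:35-11:25.
Omar ∩ Uma ∩ Grace: 08:35-11:25.
Omar ∩ Uma ∩ Grace ∩ Xiulan: 08:35-11:00.
So the common availability across everyone is 08:35-11:00.
That's a single block of 145 minutes.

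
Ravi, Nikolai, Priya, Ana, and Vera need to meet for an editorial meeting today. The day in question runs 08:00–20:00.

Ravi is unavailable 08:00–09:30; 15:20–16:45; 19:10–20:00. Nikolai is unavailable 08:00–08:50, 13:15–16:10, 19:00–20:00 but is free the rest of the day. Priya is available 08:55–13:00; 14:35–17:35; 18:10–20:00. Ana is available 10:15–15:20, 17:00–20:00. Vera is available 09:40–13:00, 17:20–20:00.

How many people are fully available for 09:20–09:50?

Ravi free: 09:30-15:20, 16:45-19:10 (invert busy blocks within the working day).
Nikolai free: 08:50-13:15, 16:10-19:00 (invert busy blocks within the working day).
Priya free: 08:55-13:00, 14:35-17:35, 18:10-20:00.
Ana free: 10:15-15:20, 17:00-20:00.
Vera free: 09:40-13:00, 17:20-20:00.
Nikolai and Priya can make the full 09:20-09:50 slot — that's 2.

2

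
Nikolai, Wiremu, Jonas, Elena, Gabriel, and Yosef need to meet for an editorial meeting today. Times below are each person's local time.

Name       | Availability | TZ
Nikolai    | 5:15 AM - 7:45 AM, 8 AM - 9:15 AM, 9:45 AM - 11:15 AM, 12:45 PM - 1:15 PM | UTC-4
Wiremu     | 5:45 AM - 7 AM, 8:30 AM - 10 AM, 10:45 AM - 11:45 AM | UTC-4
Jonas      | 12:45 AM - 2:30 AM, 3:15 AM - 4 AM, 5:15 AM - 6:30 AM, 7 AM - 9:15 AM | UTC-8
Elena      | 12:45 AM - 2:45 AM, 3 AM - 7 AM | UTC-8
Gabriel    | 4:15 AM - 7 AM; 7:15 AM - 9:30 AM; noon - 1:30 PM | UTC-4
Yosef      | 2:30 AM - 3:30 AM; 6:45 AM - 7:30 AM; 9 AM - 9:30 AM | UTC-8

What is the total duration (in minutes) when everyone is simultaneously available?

0

Nikolai in UTC: 09:15-11:45, 12:00-13:15, 13:45-15:15, 16:45-17:15 (add 4h to convert from UTC-4).
Wiremu in UTC: 09:45-11:00, 12:30-14:00, 14:45-15:45 (add 4h to convert from UTC-4).
Jonas in UTC: 08:45-10:30, 11:15-12:00, 13:15-14:30, 15:00-17:15 (add 8h to convert from UTC-8).
Elena in UTC: 08:45-10:45, 11:00-15:00 (add 8h to convert from UTC-8).
Gabriel in UTC: 08:15-11:00, 11:15-13:30, 16:00-17:30 (add 4h to convert from UTC-4).
Yosef in UTC: 10:30-11:30, 14:45-15:30, 17:00-17:30 (add 8h to convert from UTC-8).
Nikolai ∩ Wiremu: 09:45-11:00, 12:30-13:15, 13:45-14:00, 14:45-15:15.
Nikolai ∩ Wiremu ∩ Jonas: 09:45-10:30, 13:45-14:00, 15:00-15:15.
Nikolai ∩ Wiremu ∩ Jonas ∩ Elena: 09:45-10:30, 13:45-14:00.
Nikolai ∩ Wiremu ∩ Jonas ∩ Elena ∩ Gabriel: 09:45-10:30.
Nikolai ∩ Wiremu ∩ Jonas ∩ Elena ∩ Gabriel ∩ Yosef: ∅.
There is no time when everyone is free.
There is no common window, so the total is 0 minutes.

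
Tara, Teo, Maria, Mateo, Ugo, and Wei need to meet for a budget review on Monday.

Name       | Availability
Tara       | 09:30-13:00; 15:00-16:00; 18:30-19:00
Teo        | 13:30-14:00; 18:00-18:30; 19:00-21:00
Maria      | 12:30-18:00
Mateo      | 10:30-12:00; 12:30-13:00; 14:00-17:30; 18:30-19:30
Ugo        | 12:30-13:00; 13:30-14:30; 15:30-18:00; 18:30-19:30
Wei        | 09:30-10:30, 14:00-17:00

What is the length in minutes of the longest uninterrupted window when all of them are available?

Tara ∩ Teo: ∅.
Tara ∩ Teo ∩ Maria: ∅.
Tara ∩ Teo ∩ Maria ∩ Mateo: ∅.
Tara ∩ Teo ∩ Maria ∩ Mateo ∩ Ugo: ∅.
Tara ∩ Teo ∩ Maria ∩ Mateo ∩ Ugo ∩ Wei: ∅.
There is no time when everyone is free.
No common window exists, so the longest block is 0 minutes.

0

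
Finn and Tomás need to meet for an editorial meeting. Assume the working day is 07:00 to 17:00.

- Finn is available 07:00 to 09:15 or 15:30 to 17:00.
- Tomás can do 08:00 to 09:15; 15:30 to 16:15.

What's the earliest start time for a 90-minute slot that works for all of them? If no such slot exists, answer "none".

Finn ∩ Tomás: 08:00-09:15, 15:30-16:15.
So the common availability across everyone is 08:00-09:15, 15:30-16:15.
No common window is at least 90 minutes long.

none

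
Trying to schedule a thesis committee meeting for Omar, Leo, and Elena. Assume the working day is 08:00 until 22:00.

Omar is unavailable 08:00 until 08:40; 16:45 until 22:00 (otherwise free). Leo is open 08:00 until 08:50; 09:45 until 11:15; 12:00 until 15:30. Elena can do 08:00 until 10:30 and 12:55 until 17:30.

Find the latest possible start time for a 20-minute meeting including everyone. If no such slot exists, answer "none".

15:10

Omar free: 08:40-16:45 (invert busy blocks within the working day).
Leo free: 08:00-08:50, 09:45-11:15, 12:00-15:30.
Elena free: 08:00-10:30, 12:55-17:30.
Omar ∩ Leo: 08:40-08:50, 09:45-11:15, 12:00-15:30.
Omar ∩ Leo ∩ Elena: 08:40-08:50, 09:45-10:30, 12:55-15:30.
The last common window of at least 20 minutes is 12:55-15:30; a 20-minute meeting can start as late as 15:10 and still end by 15:30.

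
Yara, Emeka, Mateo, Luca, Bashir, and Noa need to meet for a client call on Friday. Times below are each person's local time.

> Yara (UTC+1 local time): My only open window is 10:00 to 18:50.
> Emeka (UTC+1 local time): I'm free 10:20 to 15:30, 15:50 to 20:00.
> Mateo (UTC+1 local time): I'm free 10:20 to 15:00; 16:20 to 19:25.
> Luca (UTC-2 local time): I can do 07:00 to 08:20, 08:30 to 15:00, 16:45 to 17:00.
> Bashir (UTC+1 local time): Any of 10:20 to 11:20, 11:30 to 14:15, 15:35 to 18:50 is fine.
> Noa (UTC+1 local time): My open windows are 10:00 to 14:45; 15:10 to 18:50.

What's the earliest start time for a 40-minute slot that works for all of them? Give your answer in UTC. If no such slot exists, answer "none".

09:20

Yara in UTC: 09:00-17:50 (subtract 1h to convert from UTC+1).
Emeka in UTC: 09:20-14:30, 14:50-19:00 (subtract 1h to convert from UTC+1).
Mateo in UTC: 09:20-14:00, 15:20-18:25 (subtract 1h to convert from UTC+1).
Luca in UTC: 09:00-10:20, 10:30-17:00, 18:45-19:00 (add 2h to convert from UTC-2).
Bashir in UTC: 09:20-10:20, 10:30-13:15, 14:35-17:50 (subtract 1h to convert from UTC+1).
Noa in UTC: 09:00-13:45, 14:10-17:50 (subtract 1h to convert from UTC+1).
Yara ∩ Emeka: 09:20-14:30, 14:50-17:50.
Yara ∩ Emeka ∩ Mateo: 09:20-14:00, 15:20-17:50.
Yara ∩ Emeka ∩ Mateo ∩ Luca: 09:20-10:20, 10:30-14:00, 15:20-17:00.
Yara ∩ Emeka ∩ Mateo ∩ Luca ∩ Bashir: 09:20-10:20, 10:30-13:15, 15:20-17:00.
Yara ∩ Emeka ∩ Mateo ∩ Luca ∩ Bashir ∩ Noa: 09:20-10:20, 10:30-13:15, 15:20-17:00.
Those are the intersection windows.
The first common window of at least 40 minutes is 09:20-10:20, so the earliest start is 09:20.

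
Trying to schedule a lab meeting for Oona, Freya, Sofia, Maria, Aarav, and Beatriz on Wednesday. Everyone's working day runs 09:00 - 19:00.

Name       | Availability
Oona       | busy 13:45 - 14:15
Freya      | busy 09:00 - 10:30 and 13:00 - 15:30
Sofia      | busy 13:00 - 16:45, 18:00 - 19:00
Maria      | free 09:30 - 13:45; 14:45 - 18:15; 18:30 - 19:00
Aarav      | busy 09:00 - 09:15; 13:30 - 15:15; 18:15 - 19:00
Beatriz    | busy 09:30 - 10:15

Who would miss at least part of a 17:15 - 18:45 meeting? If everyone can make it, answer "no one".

Oona free: 09:00-13:45, 14:15-19:00 (invert busy blocks within the working day).
Freya free: 10:30-13:00, 15:30-19:00 (invert busy blocks within the working day).
Sofia free: 09:00-13:00, 16:45-18:00 (invert busy blocks within the working day).
Maria free: 09:30-13:45, 14:45-18:15, 18:30-19:00.
Aarav free: 09:15-13:30, 15:15-18:15 (invert busy blocks within the working day).
Beatriz free: 09:00-09:30, 10:15-19:00 (invert busy blocks within the working day).
Oona: free for 17:15-18:45. Freya: free for 17:15-18:45. Sofia: not fully free for 17:15-18:45. Maria: not fully free for 17:15-18:45. Aarav: not fully free for 17:15-18:45. Beatriz: free for 17:15-18:45.

Aarav, Maria, Sofia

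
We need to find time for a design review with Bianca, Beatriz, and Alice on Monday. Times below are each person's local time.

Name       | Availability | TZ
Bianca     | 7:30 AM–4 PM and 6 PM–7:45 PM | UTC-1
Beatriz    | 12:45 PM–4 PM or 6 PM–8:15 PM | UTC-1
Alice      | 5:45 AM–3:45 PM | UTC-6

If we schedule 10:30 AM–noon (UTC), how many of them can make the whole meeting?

Bianca in UTC: 08:30-17:00, 19:00-20:45 (add 1h to convert from UTC-1).
Beatriz in UTC: 13:45-17:00, 19:00-21:15 (add 1h to convert from UTC-1).
Alice in UTC: 11:45-21:45 (add 6h to convert from UTC-6).
Bianca can make the full 10:30-12:00 slot — that's 1.

1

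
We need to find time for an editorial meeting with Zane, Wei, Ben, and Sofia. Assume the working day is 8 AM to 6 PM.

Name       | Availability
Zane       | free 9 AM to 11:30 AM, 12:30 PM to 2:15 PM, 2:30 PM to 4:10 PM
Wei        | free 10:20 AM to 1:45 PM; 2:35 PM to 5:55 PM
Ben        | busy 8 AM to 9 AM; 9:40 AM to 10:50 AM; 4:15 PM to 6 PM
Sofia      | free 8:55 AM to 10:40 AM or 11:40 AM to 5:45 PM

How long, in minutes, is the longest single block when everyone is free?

95

Zane free: 09:00-11:30, 12:30-14:15, 14:30-16:10.
Wei free: 10:20-13:45, 14:35-17:55.
Ben free: 09:00-09:40, 10:50-16:15 (invert busy blocks within the working day).
Sofia free: 08:55-10:40, 11:40-17:45.
Zane ∩ Wei: 10:20-11:30, 12:30-13:45, 14:35-16:10.
Zane ∩ Wei ∩ Ben: 10:50-11:30, 12:30-13:45, 14:35-16:10.
Zane ∩ Wei ∩ Ben ∩ Sofia: 12:30-13:45, 14:35-16:10.
The longest is 14:35-16:10 at 95 minutes.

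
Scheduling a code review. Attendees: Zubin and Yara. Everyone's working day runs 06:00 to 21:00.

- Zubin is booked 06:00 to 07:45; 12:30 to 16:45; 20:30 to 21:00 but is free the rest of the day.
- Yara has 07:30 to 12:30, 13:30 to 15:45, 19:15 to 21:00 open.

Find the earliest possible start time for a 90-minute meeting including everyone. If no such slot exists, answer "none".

07:45

Zubin free: 07:45-12:30, 16:45-20:30 (invert busy blocks within the working day).
Yara free: 07:30-12:30, 13:30-15:45, 19:15-21:00.
Zubin ∩ Yara: 07:45-12:30, 19:15-20:30.
The first common window of at least 90 minutes is 07:45-12:30, so the earliest start is 07:45.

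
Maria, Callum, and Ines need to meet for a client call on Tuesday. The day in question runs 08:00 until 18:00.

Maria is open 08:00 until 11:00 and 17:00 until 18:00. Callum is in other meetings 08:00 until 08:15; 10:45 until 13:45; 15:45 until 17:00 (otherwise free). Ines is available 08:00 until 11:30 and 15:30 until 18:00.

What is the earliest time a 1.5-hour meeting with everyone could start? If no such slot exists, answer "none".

08:15

Maria free: 08:00-11:00, 17:00-18:00.
Callum free: 08:15-10:45, 13:45-15:45, 17:00-18:00 (invert busy blocks within the working day).
Ines free: 08:00-11:30, 15:30-18:00.
Maria ∩ Callum: 08:15-10:45, 17:00-18:00.
Maria ∩ Callum ∩ Ines: 08:15-10:45, 17:00-18:00.
The first common window of at least 90 minutes is 08:15-10:45, so the earliest start is 08:15.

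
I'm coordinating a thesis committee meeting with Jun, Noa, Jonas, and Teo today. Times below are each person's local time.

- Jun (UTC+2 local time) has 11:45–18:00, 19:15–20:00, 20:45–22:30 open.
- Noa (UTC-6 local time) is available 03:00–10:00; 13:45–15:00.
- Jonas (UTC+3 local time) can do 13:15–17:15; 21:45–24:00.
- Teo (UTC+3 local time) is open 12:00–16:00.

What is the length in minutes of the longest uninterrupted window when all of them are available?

165

Jun in UTC: 09:45-16:00, 17:15-18:00, 18:45-20:30 (subtract 2h to convert from UTC+2).
Noa in UTC: 09:00-16:00, 19:45-21:00 (add 6h to convert from UTC-6).
Jonas in UTC: 10:15-14:15, 18:45-21:00 (subtract 3h to convert from UTC+3).
Teo in UTC: 09:00-13:00 (subtract 3h to convert from UTC+3).
Jun ∩ Noa: 09:45-16:00, 19:45-20:30.
Jun ∩ Noa ∩ Jonas: 10:15-14:15, 19:45-20:30.
Jun ∩ Noa ∩ Jonas ∩ Teo: 10:15-13:00.
The longest is 10:15-13:00 at 165 minutes.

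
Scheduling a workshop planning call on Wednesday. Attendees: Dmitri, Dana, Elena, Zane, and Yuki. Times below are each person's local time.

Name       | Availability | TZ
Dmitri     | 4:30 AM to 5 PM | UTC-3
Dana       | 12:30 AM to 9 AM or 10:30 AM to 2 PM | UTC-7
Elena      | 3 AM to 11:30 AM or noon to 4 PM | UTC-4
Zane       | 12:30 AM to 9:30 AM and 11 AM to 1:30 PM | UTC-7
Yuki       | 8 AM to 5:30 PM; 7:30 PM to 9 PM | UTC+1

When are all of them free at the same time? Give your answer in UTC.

07:30-15:30, 18:30-20:00

Dmitri in UTC: 07:30-20:00 (add 3h to convert from UTC-3).
Dana in UTC: 07:30-16:00, 17:30-21:00 (add 7h to convert from UTC-7).
Elena in UTC: 07:00-15:30, 16:00-20:00 (add 4h to convert from UTC-4).
Zane in UTC: 07:30-16:30, 18:00-20:30 (add 7h to convert from UTC-7).
Yuki in UTC: 07:00-16:30, 18:30-20:00 (subtract 1h to convert from UTC+1).
Dmitri ∩ Dana: 07:30-16:00, 17:30-20:00.
Dmitri ∩ Dana ∩ Elena: 07:30-15:30, 17:30-20:00.
Dmitri ∩ Dana ∩ Elena ∩ Zane: 07:30-15:30, 18:00-20:00.
Dmitri ∩ Dana ∩ Elena ∩ Zane ∩ Yuki: 07:30-15:30, 18:30-20:00.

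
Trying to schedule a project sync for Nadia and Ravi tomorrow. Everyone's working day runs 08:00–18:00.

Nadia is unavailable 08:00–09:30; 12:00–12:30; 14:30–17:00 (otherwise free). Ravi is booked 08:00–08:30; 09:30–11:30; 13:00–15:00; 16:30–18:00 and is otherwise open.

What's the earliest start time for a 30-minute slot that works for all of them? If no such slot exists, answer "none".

11:30

Nadia free: 09:30-12:00, 12:30-14:30, 17:00-18:00 (invert busy blocks within the working day).
Ravi free: 08:30-09:30, 11:30-13:00, 15:00-16:30 (invert busy blocks within the working day).
Nadia ∩ Ravi: 11:30-12:00, 12:30-13:00.
The first common window of at least 30 minutes is 11:30-12:00, so the earliest start is 11:30.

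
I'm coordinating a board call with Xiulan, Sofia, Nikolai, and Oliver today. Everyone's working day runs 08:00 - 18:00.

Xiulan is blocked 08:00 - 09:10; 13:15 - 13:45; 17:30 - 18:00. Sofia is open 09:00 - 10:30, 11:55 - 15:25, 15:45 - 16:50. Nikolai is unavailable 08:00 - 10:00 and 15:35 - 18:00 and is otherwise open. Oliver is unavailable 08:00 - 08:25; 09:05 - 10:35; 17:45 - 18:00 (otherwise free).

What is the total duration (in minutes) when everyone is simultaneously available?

180

Xiulan free: 09:10-13:15, 13:45-17:30 (invert busy blocks within the working day).
Sofia free: 09:00-10:30, 11:55-15:25, 15:45-16:50.
Nikolai free: 10:00-15:35 (invert busy blocks within the working day).
Oliver free: 08:25-09:05, 10:35-17:45 (invert busy blocks within the working day).
Xiulan ∩ Sofia: 09:10-10:30, 11:55-13:15, 13:45-15:25, 15:45-16:50.
Xiulan ∩ Sofia ∩ Nikolai: 10:00-10:30, 11:55-13:15, 13:45-15:25.
Xiulan ∩ Sofia ∩ Nikolai ∩ Oliver: 11:55-13:15, 13:45-15:25.
Those are the intersection windows.
Summing the common windows: 80 + 100 = 180 minutes.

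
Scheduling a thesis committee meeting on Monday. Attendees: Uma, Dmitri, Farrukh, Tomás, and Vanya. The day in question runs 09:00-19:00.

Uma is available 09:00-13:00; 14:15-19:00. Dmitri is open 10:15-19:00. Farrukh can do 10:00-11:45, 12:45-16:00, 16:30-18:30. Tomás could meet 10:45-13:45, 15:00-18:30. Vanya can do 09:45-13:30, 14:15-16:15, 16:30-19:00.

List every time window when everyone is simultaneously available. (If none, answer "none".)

Uma ∩ Dmitri: 10:15-13:00, 14:15-19:00.
Uma ∩ Dmitri ∩ Farrukh: 10:15-11:45, 12:45-13:00, 14:15-16:00, 16:30-18:30.
Uma ∩ Dmitri ∩ Farrukh ∩ Tomás: 10:45-11:45, 12:45-13:00, 15:00-16:00, 16:30-18:30.
Uma ∩ Dmitri ∩ Farrukh ∩ Tomás ∩ Vanya: 10:45-11:45, 12:45-13:00, 15:00-16:00, 16:30-18:30.
So the common availability across everyone is 10:45-11:45, 12:45-13:00, 15:00-16:00, 16:30-18:30.

10:45-11:45, 12:45-13:00, 15:00-16:00, 16:30-18:30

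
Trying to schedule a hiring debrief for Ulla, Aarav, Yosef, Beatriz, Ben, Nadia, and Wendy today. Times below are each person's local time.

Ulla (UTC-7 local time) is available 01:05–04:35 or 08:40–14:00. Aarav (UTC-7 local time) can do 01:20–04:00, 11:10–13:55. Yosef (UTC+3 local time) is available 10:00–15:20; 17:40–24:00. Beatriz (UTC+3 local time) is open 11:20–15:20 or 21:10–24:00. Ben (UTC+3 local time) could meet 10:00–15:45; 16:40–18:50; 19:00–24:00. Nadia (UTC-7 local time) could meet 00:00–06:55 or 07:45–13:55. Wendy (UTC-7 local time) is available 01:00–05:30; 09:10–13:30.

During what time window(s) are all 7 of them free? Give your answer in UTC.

08:20-11:00, 18:10-20:30

Ulla in UTC: 08:05-11:35, 15:40-21:00 (add 7h to convert from UTC-7).
Aarav in UTC: 08:20-11:00, 18:10-20:55 (add 7h to convert from UTC-7).
Yosef in UTC: 07:00-12:20, 14:40-21:00 (subtract 3h to convert from UTC+3).
Beatriz in UTC: 08:20-12:20, 18:10-21:00 (subtract 3h to convert from UTC+3).
Ben in UTC: 07:00-12:45, 13:40-15:50, 16:00-21:00 (subtract 3h to convert from UTC+3).
Nadia in UTC: 07:00-13:55, 14:45-20:55 (add 7h to convert from UTC-7).
Wendy in UTC: 08:00-12:30, 16:10-20:30 (add 7h to convert from UTC-7).
Ulla ∩ Aarav: 08:20-11:00, 18:10-20:55.
Ulla ∩ Aarav ∩ Yosef: 08:20-11:00, 18:10-20:55.
Ulla ∩ Aarav ∩ Yosef ∩ Beatriz: 08:20-11:00, 18:10-20:55.
Ulla ∩ Aarav ∩ Yosef ∩ Beatriz ∩ Ben: 08:20-11:00, 18:10-20:55.
Ulla ∩ Aarav ∩ Yosef ∩ Beatriz ∩ Ben ∩ Nadia: 08:20-11:00, 18:10-20:55.
Ulla ∩ Aarav ∩ Yosef ∩ Beatriz ∩ Ben ∩ Nadia ∩ Wendy: 08:20-11:00, 18:10-20:30.
Those are the intersection windows.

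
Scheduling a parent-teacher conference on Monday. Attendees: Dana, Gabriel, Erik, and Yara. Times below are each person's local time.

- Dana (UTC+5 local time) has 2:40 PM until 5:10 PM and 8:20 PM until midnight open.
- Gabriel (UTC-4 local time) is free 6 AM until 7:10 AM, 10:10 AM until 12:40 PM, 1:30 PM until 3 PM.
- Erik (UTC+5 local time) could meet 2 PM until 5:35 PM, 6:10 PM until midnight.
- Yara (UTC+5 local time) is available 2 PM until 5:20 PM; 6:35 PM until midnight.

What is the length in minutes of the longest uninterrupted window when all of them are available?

90

Dana in UTC: 09:40-12:10, 15:20-19:00 (subtract 5h to convert from UTC+5).
Gabriel in UTC: 10:00-11:10, 14:10-16:40, 17:30-19:00 (add 4h to convert from UTC-4).
Erik in UTC: 09:00-12:35, 13:10-19:00 (subtract 5h to convert from UTC+5).
Yara in UTC: 09:00-12:20, 13:35-19:00 (subtract 5h to convert from UTC+5).
Dana ∩ Gabriel: 10:00-11:10, 15:20-16:40, 17:30-19:00.
Dana ∩ Gabriel ∩ Erik: 10:00-11:10, 15:20-16:40, 17:30-19:00.
Dana ∩ Gabriel ∩ Erik ∩ Yara: 10:00-11:10, 15:20-16:40, 17:30-19:00.
The longest is 17:30-19:00 at 90 minutes.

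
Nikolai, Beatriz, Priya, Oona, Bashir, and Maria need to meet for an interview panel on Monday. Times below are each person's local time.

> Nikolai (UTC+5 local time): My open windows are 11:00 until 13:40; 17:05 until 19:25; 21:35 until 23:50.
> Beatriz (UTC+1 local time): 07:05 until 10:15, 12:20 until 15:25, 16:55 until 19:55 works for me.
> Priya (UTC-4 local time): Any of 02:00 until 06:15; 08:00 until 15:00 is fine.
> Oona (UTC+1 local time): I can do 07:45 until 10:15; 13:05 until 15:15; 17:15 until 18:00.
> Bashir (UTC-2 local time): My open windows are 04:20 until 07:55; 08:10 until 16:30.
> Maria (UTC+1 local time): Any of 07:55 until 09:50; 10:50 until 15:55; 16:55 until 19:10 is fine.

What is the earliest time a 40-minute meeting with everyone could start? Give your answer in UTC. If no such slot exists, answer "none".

06:55

Nikolai in UTC: 06:00-08:40, 12:05-14:25, 16:35-18:50 (subtract 5h to convert from UTC+5).
Beatriz in UTC: 06:05-09:15, 11:20-14:25, 15:55-18:55 (subtract 1h to convert from UTC+1).
Priya in UTC: 06:00-10:15, 12:00-19:00 (add 4h to convert from UTC-4).
Oona in UTC: 06:45-09:15, 12:05-14:15, 16:15-17:00 (subtract 1h to convert from UTC+1).
Bashir in UTC: 06:20-09:55, 10:10-18:30 (add 2h to convert from UTC-2).
Maria in UTC: 06:55-08:50, 09:50-14:55, 15:55-18:10 (subtract 1h to convert from UTC+1).
Nikolai ∩ Beatriz: 06:05-08:40, 12:05-14:25, 16:35-18:50.
Nikolai ∩ Beatriz ∩ Priya: 06:05-08:40, 12:05-14:25, 16:35-18:50.
Nikolai ∩ Beatriz ∩ Priya ∩ Oona: 06:45-08:40, 12:05-14:15, 16:35-17:00.
Nikolai ∩ Beatriz ∩ Priya ∩ Oona ∩ Bashir: 06:45-08:40, 12:05-14:15, 16:35-17:00.
Nikolai ∩ Beatriz ∩ Priya ∩ Oona ∩ Bashir ∩ Maria: 06:55-08:40, 12:05-14:15, 16:35-17:00.
The first common window of at least 40 minutes is 06:55-08:40, so the earliest start is 06:55.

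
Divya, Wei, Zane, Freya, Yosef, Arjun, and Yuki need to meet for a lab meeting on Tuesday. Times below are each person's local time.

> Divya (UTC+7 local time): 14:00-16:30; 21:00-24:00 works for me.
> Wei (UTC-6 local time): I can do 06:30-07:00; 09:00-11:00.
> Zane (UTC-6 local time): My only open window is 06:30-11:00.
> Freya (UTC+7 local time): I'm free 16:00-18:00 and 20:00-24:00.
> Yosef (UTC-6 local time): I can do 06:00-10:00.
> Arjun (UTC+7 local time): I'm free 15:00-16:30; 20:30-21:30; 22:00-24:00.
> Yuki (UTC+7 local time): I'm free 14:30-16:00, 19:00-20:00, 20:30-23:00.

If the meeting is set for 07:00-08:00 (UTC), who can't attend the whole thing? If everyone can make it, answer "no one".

Divya in UTC: 07:00-09:30, 14:00-17:00 (subtract 7h to convert from UTC+7).
Wei in UTC: 12:30-13:00, 15:00-17:00 (add 6h to convert from UTC-6).
Zane in UTC: 12:30-17:00 (add 6h to convert from UTC-6).
Freya in UTC: 09:00-11:00, 13:00-17:00 (subtract 7h to convert from UTC+7).
Yosef in UTC: 12:00-16:00 (add 6h to convert from UTC-6).
Arjun in UTC: 08:00-09:30, 13:30-14:30, 15:00-17:00 (subtract 7h to convert from UTC+7).
Yuki in UTC: 07:30-09:00, 12:00-13:00, 13:30-16:00 (subtract 7h to convert from UTC+7).
Divya: free for 07:00-08:00. Wei: not fully free for 07:00-08:00. Zane: not fully free for 07:00-08:00. Freya: not fully free for 07:00-08:00. Yosef: not fully free for 07:00-08:00. Arjun: not fully free for 07:00-08:00. Yuki: not fully free for 07:00-08:00.

Arjun, Freya, Wei, Yosef, Yuki, Zane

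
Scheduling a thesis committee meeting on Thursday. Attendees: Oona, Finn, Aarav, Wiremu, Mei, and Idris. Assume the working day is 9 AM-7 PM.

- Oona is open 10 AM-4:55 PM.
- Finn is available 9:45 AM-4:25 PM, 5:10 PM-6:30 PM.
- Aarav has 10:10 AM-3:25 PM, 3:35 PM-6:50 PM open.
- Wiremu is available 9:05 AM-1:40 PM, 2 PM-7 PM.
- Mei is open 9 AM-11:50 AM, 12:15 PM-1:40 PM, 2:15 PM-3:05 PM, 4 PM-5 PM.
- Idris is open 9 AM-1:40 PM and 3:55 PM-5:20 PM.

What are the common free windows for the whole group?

Oona ∩ Finn: 10:00-16:25.
Oona ∩ Finn ∩ Aarav: 10:10-15:25, 15:35-16:25.
Oona ∩ Finn ∩ Aarav ∩ Wiremu: 10:10-13:40, 14:00-15:25, 15:35-16:25.
Oona ∩ Finn ∩ Aarav ∩ Wiremu ∩ Mei: 10:10-11:50, 12:15-13:40, 14:15-15:05, 16:00-16:25.
Oona ∩ Finn ∩ Aarav ∩ Wiremu ∩ Mei ∩ Idris: 10:10-11:50, 12:15-13:40, 16:00-16:25.

10:10-11:50, 12:15-13:40, 16:00-16:25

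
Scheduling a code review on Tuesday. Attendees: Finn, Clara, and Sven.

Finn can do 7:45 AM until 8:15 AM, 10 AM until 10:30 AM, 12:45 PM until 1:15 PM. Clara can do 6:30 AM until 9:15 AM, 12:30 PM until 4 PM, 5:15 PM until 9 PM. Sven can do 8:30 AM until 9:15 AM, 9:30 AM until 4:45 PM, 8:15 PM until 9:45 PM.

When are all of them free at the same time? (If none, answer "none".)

Finn ∩ Clara: 07:45-08:15, 12:45-13:15.
Finn ∩ Clara ∩ Sven: 12:45-13:15.

12:45-13:15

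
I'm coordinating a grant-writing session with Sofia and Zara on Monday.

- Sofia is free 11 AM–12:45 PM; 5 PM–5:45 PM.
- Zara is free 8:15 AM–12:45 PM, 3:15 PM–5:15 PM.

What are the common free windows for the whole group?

11:00-12:45, 17:00-17:15

Sofia ∩ Zara: 11:00-12:45, 17:00-17:15.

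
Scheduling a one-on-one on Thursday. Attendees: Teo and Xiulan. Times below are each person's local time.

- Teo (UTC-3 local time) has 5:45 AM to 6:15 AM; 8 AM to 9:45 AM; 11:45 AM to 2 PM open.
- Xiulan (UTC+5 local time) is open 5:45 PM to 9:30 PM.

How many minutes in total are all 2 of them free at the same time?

105

Teo in UTC: 08:45-09:15, 11:00-12:45, 14:45-17:00 (add 3h to convert from UTC-3).
Xiulan in UTC: 12:45-16:30 (subtract 5h to convert from UTC+5).
Teo ∩ Xiulan: 14:45-16:30.
That's a single block of 105 minutes.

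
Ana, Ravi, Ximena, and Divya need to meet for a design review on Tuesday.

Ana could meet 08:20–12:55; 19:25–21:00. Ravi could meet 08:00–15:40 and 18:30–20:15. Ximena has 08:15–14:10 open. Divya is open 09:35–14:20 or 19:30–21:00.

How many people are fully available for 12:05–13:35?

3

Ravi, Ximena, and Divya can make the full 12:05-13:35 slot — that's 3.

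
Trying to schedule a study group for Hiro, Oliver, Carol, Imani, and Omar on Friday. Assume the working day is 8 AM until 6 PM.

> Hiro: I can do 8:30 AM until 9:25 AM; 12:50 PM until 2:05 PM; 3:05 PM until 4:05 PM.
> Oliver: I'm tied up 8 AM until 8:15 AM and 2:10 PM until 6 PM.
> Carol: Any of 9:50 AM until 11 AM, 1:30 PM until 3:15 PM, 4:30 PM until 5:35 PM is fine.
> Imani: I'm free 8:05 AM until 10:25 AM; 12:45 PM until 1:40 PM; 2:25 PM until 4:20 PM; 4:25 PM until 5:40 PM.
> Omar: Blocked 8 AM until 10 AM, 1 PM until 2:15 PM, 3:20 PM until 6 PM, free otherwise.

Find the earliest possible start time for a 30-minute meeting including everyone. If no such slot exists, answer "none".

none

Hiro free: 08:30-09:25, 12:50-14:05, 15:05-16:05.
Oliver free: 08:15-14:10 (invert busy blocks within the working day).
Carol free: 09:50-11:00, 13:30-15:15, 16:30-17:35.
Imani free: 08:05-10:25, 12:45-13:40, 14:25-16:20, 16:25-17:40.
Omar free: 10:00-13:00, 14:15-15:20 (invert busy blocks within the working day).
Hiro ∩ Oliver: 08:30-09:25, 12:50-14:05.
Hiro ∩ Oliver ∩ Carol: 13:30-14:05.
Hiro ∩ Oliver ∩ Carol ∩ Imani: 13:30-13:40.
Hiro ∩ Oliver ∩ Carol ∩ Imani ∩ Omar: ∅.
There is no time when everyone is free.
No common window is at least 30 minutes long.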